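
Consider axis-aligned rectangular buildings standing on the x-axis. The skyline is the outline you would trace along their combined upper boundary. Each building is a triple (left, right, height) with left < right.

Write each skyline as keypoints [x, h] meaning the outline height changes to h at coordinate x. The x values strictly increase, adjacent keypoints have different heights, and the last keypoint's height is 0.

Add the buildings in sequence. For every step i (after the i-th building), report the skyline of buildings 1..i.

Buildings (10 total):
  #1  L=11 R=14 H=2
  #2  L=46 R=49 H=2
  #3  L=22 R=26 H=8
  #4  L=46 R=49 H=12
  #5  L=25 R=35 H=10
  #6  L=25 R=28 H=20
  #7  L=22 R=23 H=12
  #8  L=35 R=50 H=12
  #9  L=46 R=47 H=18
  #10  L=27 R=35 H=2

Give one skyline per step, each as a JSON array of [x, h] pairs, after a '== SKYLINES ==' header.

== SKYLINES ==
[[11,2],[14,0]]
[[11,2],[14,0],[46,2],[49,0]]
[[11,2],[14,0],[22,8],[26,0],[46,2],[49,0]]
[[11,2],[14,0],[22,8],[26,0],[46,12],[49,0]]
[[11,2],[14,0],[22,8],[25,10],[35,0],[46,12],[49,0]]
[[11,2],[14,0],[22,8],[25,20],[28,10],[35,0],[46,12],[49,0]]
[[11,2],[14,0],[22,12],[23,8],[25,20],[28,10],[35,0],[46,12],[49,0]]
[[11,2],[14,0],[22,12],[23,8],[25,20],[28,10],[35,12],[50,0]]
[[11,2],[14,0],[22,12],[23,8],[25,20],[28,10],[35,12],[46,18],[47,12],[50,0]]
[[11,2],[14,0],[22,12],[23,8],[25,20],[28,10],[35,12],[46,18],[47,12],[50,0]]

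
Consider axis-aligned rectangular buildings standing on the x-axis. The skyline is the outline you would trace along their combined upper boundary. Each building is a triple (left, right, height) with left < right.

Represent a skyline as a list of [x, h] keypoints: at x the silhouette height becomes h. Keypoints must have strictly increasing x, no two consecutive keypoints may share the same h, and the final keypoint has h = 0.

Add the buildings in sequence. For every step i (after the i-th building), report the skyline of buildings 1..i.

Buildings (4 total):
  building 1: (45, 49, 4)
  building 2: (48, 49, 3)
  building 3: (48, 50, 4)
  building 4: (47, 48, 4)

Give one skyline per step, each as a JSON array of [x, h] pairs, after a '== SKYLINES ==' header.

== SKYLINES ==
[[45,4],[49,0]]
[[45,4],[49,0]]
[[45,4],[50,0]]
[[45,4],[50,0]]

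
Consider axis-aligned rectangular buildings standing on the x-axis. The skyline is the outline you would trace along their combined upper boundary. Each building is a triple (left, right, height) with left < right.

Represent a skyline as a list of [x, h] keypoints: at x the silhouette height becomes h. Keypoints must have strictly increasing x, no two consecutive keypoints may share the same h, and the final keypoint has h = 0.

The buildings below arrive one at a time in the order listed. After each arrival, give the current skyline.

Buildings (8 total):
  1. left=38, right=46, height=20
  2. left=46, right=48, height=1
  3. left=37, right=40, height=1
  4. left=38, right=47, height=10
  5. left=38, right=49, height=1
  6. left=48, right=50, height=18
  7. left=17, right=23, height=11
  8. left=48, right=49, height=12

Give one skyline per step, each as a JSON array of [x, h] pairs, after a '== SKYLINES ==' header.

== SKYLINES ==
[[38,20],[46,0]]
[[38,20],[46,1],[48,0]]
[[37,1],[38,20],[46,1],[48,0]]
[[37,1],[38,20],[46,10],[47,1],[48,0]]
[[37,1],[38,20],[46,10],[47,1],[49,0]]
[[37,1],[38,20],[46,10],[47,1],[48,18],[50,0]]
[[17,11],[23,0],[37,1],[38,20],[46,10],[47,1],[48,18],[50,0]]
[[17,11],[23,0],[37,1],[38,20],[46,10],[47,1],[48,18],[50,0]]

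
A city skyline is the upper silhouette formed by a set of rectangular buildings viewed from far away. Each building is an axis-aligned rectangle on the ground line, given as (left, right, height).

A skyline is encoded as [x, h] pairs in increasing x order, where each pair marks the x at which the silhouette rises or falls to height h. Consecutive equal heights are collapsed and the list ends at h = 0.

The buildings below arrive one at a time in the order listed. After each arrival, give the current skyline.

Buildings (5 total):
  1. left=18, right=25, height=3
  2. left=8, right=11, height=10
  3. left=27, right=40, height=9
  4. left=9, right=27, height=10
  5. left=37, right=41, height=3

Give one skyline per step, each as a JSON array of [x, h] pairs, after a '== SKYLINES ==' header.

== SKYLINES ==
[[18,3],[25,0]]
[[8,10],[11,0],[18,3],[25,0]]
[[8,10],[11,0],[18,3],[25,0],[27,9],[40,0]]
[[8,10],[27,9],[40,0]]
[[8,10],[27,9],[40,3],[41,0]]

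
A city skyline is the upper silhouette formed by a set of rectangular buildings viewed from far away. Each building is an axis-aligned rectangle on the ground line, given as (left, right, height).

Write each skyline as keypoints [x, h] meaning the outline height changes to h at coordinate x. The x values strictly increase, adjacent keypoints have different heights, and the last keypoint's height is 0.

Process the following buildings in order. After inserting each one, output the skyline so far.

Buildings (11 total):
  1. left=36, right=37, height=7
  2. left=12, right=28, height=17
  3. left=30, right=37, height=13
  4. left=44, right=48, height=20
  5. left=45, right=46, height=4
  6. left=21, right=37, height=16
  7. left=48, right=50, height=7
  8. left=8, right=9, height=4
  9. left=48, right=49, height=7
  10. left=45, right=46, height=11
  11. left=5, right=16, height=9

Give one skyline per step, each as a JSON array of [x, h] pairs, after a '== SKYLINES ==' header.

== SKYLINES ==
[[36,7],[37,0]]
[[12,17],[28,0],[36,7],[37,0]]
[[12,17],[28,0],[30,13],[37,0]]
[[12,17],[28,0],[30,13],[37,0],[44,20],[48,0]]
[[12,17],[28,0],[30,13],[37,0],[44,20],[48,0]]
[[12,17],[28,16],[37,0],[44,20],[48,0]]
[[12,17],[28,16],[37,0],[44,20],[48,7],[50,0]]
[[8,4],[9,0],[12,17],[28,16],[37,0],[44,20],[48,7],[50,0]]
[[8,4],[9,0],[12,17],[28,16],[37,0],[44,20],[48,7],[50,0]]
[[8,4],[9,0],[12,17],[28,16],[37,0],[44,20],[48,7],[50,0]]
[[5,9],[12,17],[28,16],[37,0],[44,20],[48,7],[50,0]]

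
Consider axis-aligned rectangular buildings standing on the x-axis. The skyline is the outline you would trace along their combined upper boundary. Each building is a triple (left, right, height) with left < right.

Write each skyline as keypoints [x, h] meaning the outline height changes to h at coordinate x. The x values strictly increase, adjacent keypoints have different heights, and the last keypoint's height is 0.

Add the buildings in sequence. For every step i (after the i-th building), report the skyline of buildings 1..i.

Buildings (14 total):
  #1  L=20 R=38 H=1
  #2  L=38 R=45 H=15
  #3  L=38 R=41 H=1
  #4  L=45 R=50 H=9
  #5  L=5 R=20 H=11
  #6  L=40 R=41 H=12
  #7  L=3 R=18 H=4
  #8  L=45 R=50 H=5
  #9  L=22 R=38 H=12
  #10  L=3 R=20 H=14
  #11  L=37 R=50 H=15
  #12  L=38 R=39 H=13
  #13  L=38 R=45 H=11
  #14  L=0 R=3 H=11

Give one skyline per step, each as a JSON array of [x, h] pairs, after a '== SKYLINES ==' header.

== SKYLINES ==
[[20,1],[38,0]]
[[20,1],[38,15],[45,0]]
[[20,1],[38,15],[45,0]]
[[20,1],[38,15],[45,9],[50,0]]
[[5,11],[20,1],[38,15],[45,9],[50,0]]
[[5,11],[20,1],[38,15],[45,9],[50,0]]
[[3,4],[5,11],[20,1],[38,15],[45,9],[50,0]]
[[3,4],[5,11],[20,1],[38,15],[45,9],[50,0]]
[[3,4],[5,11],[20,1],[22,12],[38,15],[45,9],[50,0]]
[[3,14],[20,1],[22,12],[38,15],[45,9],[50,0]]
[[3,14],[20,1],[22,12],[37,15],[50,0]]
[[3,14],[20,1],[22,12],[37,15],[50,0]]
[[3,14],[20,1],[22,12],[37,15],[50,0]]
[[0,11],[3,14],[20,1],[22,12],[37,15],[50,0]]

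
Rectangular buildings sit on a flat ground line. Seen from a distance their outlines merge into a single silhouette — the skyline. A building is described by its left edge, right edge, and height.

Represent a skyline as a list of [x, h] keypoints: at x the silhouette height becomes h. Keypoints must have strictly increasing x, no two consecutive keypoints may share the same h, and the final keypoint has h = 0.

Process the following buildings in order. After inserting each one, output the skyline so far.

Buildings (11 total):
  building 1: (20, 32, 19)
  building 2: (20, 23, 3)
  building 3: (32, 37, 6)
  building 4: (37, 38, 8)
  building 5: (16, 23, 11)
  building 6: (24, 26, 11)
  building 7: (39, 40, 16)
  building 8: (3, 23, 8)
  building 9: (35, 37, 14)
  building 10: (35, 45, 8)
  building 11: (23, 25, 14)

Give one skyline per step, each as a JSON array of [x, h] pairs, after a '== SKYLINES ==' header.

== SKYLINES ==
[[20,19],[32,0]]
[[20,19],[32,0]]
[[20,19],[32,6],[37,0]]
[[20,19],[32,6],[37,8],[38,0]]
[[16,11],[20,19],[32,6],[37,8],[38,0]]
[[16,11],[20,19],[32,6],[37,8],[38,0]]
[[16,11],[20,19],[32,6],[37,8],[38,0],[39,16],[40,0]]
[[3,8],[16,11],[20,19],[32,6],[37,8],[38,0],[39,16],[40,0]]
[[3,8],[16,11],[20,19],[32,6],[35,14],[37,8],[38,0],[39,16],[40,0]]
[[3,8],[16,11],[20,19],[32,6],[35,14],[37,8],[39,16],[40,8],[45,0]]
[[3,8],[16,11],[20,19],[32,6],[35,14],[37,8],[39,16],[40,8],[45,0]]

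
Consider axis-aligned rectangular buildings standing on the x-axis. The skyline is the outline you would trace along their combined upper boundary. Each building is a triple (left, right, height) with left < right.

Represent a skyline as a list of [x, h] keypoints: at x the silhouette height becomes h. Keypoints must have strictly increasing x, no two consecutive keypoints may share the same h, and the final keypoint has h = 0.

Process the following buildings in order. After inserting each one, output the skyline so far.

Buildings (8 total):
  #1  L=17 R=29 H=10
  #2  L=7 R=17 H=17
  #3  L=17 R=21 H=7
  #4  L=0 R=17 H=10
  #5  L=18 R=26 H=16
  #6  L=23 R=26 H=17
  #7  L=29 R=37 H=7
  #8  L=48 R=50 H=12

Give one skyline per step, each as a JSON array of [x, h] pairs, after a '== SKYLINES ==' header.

== SKYLINES ==
[[17,10],[29,0]]
[[7,17],[17,10],[29,0]]
[[7,17],[17,10],[29,0]]
[[0,10],[7,17],[17,10],[29,0]]
[[0,10],[7,17],[17,10],[18,16],[26,10],[29,0]]
[[0,10],[7,17],[17,10],[18,16],[23,17],[26,10],[29,0]]
[[0,10],[7,17],[17,10],[18,16],[23,17],[26,10],[29,7],[37,0]]
[[0,10],[7,17],[17,10],[18,16],[23,17],[26,10],[29,7],[37,0],[48,12],[50,0]]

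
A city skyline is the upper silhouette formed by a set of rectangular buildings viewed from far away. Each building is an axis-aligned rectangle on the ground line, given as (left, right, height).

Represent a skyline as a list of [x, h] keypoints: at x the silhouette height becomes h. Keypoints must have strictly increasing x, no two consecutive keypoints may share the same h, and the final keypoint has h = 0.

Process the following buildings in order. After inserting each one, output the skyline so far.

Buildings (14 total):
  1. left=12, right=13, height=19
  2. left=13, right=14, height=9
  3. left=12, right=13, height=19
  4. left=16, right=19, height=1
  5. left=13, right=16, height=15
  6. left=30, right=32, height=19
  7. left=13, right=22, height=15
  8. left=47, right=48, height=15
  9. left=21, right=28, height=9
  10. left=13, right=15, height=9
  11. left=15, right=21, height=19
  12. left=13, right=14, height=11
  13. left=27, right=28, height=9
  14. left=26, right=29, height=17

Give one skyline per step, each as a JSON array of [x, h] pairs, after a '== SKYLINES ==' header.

== SKYLINES ==
[[12,19],[13,0]]
[[12,19],[13,9],[14,0]]
[[12,19],[13,9],[14,0]]
[[12,19],[13,9],[14,0],[16,1],[19,0]]
[[12,19],[13,15],[16,1],[19,0]]
[[12,19],[13,15],[16,1],[19,0],[30,19],[32,0]]
[[12,19],[13,15],[22,0],[30,19],[32,0]]
[[12,19],[13,15],[22,0],[30,19],[32,0],[47,15],[48,0]]
[[12,19],[13,15],[22,9],[28,0],[30,19],[32,0],[47,15],[48,0]]
[[12,19],[13,15],[22,9],[28,0],[30,19],[32,0],[47,15],[48,0]]
[[12,19],[13,15],[15,19],[21,15],[22,9],[28,0],[30,19],[32,0],[47,15],[48,0]]
[[12,19],[13,15],[15,19],[21,15],[22,9],[28,0],[30,19],[32,0],[47,15],[48,0]]
[[12,19],[13,15],[15,19],[21,15],[22,9],[28,0],[30,19],[32,0],[47,15],[48,0]]
[[12,19],[13,15],[15,19],[21,15],[22,9],[26,17],[29,0],[30,19],[32,0],[47,15],[48,0]]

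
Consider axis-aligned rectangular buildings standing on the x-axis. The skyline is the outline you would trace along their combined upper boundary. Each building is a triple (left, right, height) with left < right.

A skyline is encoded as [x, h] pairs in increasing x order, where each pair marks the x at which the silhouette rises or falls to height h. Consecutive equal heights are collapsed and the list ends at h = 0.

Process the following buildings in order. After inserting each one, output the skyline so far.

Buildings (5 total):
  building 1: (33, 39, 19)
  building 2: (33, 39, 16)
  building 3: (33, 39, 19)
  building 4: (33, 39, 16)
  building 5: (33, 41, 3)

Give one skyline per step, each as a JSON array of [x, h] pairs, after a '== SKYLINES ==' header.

== SKYLINES ==
[[33,19],[39,0]]
[[33,19],[39,0]]
[[33,19],[39,0]]
[[33,19],[39,0]]
[[33,19],[39,3],[41,0]]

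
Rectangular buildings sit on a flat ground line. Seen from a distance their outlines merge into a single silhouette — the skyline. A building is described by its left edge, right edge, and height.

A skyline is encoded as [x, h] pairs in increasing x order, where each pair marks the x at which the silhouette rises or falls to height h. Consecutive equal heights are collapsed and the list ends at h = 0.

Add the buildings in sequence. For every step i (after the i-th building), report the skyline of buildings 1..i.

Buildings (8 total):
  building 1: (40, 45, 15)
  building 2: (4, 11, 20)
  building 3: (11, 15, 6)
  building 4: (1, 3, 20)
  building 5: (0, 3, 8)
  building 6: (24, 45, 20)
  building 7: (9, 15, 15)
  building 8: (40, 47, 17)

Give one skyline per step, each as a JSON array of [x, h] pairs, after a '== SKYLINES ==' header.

== SKYLINES ==
[[40,15],[45,0]]
[[4,20],[11,0],[40,15],[45,0]]
[[4,20],[11,6],[15,0],[40,15],[45,0]]
[[1,20],[3,0],[4,20],[11,6],[15,0],[40,15],[45,0]]
[[0,8],[1,20],[3,0],[4,20],[11,6],[15,0],[40,15],[45,0]]
[[0,8],[1,20],[3,0],[4,20],[11,6],[15,0],[24,20],[45,0]]
[[0,8],[1,20],[3,0],[4,20],[11,15],[15,0],[24,20],[45,0]]
[[0,8],[1,20],[3,0],[4,20],[11,15],[15,0],[24,20],[45,17],[47,0]]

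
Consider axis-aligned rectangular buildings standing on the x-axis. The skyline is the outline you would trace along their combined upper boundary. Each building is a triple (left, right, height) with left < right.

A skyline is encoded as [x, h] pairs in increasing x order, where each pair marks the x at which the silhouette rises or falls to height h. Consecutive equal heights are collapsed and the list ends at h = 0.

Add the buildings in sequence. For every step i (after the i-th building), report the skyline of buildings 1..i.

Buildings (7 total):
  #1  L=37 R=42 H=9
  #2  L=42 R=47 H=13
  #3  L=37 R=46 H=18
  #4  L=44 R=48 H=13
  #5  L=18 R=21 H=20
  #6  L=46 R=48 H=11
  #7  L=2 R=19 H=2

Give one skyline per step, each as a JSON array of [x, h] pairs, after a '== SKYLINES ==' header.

== SKYLINES ==
[[37,9],[42,0]]
[[37,9],[42,13],[47,0]]
[[37,18],[46,13],[47,0]]
[[37,18],[46,13],[48,0]]
[[18,20],[21,0],[37,18],[46,13],[48,0]]
[[18,20],[21,0],[37,18],[46,13],[48,0]]
[[2,2],[18,20],[21,0],[37,18],[46,13],[48,0]]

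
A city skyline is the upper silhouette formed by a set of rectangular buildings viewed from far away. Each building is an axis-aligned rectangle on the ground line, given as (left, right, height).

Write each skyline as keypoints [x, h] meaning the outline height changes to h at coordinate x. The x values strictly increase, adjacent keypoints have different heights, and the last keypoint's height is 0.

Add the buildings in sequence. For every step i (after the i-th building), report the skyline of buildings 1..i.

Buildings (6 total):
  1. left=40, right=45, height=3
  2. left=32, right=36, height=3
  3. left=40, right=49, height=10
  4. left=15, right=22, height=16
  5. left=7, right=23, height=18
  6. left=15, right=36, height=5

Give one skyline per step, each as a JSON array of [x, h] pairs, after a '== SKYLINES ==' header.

== SKYLINES ==
[[40,3],[45,0]]
[[32,3],[36,0],[40,3],[45,0]]
[[32,3],[36,0],[40,10],[49,0]]
[[15,16],[22,0],[32,3],[36,0],[40,10],[49,0]]
[[7,18],[23,0],[32,3],[36,0],[40,10],[49,0]]
[[7,18],[23,5],[36,0],[40,10],[49,0]]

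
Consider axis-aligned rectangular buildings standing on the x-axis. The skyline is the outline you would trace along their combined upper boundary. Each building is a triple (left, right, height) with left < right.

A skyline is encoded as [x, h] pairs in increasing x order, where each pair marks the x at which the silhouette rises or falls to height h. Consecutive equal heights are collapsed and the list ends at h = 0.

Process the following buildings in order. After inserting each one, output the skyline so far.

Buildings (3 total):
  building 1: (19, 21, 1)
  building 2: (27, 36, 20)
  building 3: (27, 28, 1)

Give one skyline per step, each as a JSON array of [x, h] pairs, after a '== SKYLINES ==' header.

== SKYLINES ==
[[19,1],[21,0]]
[[19,1],[21,0],[27,20],[36,0]]
[[19,1],[21,0],[27,20],[36,0]]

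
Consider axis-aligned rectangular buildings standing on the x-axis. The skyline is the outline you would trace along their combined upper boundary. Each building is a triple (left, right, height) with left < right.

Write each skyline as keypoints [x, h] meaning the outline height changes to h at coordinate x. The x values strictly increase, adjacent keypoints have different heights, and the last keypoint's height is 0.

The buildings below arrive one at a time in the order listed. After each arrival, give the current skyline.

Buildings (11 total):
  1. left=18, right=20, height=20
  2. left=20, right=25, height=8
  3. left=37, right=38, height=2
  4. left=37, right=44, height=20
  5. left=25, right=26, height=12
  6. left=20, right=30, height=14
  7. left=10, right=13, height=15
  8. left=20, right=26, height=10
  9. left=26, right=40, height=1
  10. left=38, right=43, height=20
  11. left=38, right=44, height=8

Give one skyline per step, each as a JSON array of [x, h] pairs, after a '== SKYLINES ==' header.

== SKYLINES ==
[[18,20],[20,0]]
[[18,20],[20,8],[25,0]]
[[18,20],[20,8],[25,0],[37,2],[38,0]]
[[18,20],[20,8],[25,0],[37,20],[44,0]]
[[18,20],[20,8],[25,12],[26,0],[37,20],[44,0]]
[[18,20],[20,14],[30,0],[37,20],[44,0]]
[[10,15],[13,0],[18,20],[20,14],[30,0],[37,20],[44,0]]
[[10,15],[13,0],[18,20],[20,14],[30,0],[37,20],[44,0]]
[[10,15],[13,0],[18,20],[20,14],[30,1],[37,20],[44,0]]
[[10,15],[13,0],[18,20],[20,14],[30,1],[37,20],[44,0]]
[[10,15],[13,0],[18,20],[20,14],[30,1],[37,20],[44,0]]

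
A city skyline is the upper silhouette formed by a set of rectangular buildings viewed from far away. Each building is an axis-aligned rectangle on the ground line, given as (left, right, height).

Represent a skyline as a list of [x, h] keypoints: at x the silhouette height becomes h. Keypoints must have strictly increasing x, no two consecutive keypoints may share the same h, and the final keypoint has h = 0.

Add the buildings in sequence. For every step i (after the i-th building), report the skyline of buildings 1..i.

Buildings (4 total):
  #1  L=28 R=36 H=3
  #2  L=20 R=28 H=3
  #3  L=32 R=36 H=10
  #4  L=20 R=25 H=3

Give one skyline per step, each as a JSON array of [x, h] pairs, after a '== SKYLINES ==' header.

== SKYLINES ==
[[28,3],[36,0]]
[[20,3],[36,0]]
[[20,3],[32,10],[36,0]]
[[20,3],[32,10],[36,0]]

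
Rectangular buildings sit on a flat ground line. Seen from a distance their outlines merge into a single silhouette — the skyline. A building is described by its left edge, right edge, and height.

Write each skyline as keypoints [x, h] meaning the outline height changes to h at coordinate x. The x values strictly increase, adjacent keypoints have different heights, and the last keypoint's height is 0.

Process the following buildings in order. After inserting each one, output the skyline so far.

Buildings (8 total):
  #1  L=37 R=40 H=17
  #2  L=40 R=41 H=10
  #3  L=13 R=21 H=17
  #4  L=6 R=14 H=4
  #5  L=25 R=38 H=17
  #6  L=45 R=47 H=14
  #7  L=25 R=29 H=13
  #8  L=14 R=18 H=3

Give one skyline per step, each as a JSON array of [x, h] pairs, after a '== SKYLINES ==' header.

== SKYLINES ==
[[37,17],[40,0]]
[[37,17],[40,10],[41,0]]
[[13,17],[21,0],[37,17],[40,10],[41,0]]
[[6,4],[13,17],[21,0],[37,17],[40,10],[41,0]]
[[6,4],[13,17],[21,0],[25,17],[40,10],[41,0]]
[[6,4],[13,17],[21,0],[25,17],[40,10],[41,0],[45,14],[47,0]]
[[6,4],[13,17],[21,0],[25,17],[40,10],[41,0],[45,14],[47,0]]
[[6,4],[13,17],[21,0],[25,17],[40,10],[41,0],[45,14],[47,0]]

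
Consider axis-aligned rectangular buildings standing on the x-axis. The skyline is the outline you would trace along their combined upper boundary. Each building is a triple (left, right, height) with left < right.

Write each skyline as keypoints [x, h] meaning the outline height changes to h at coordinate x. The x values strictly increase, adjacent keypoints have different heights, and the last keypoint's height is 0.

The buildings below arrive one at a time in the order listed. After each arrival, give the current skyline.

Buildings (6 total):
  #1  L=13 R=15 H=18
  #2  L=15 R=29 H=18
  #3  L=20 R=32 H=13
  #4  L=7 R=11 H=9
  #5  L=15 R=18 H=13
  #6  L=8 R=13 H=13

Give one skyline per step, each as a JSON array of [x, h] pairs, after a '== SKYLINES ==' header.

== SKYLINES ==
[[13,18],[15,0]]
[[13,18],[29,0]]
[[13,18],[29,13],[32,0]]
[[7,9],[11,0],[13,18],[29,13],[32,0]]
[[7,9],[11,0],[13,18],[29,13],[32,0]]
[[7,9],[8,13],[13,18],[29,13],[32,0]]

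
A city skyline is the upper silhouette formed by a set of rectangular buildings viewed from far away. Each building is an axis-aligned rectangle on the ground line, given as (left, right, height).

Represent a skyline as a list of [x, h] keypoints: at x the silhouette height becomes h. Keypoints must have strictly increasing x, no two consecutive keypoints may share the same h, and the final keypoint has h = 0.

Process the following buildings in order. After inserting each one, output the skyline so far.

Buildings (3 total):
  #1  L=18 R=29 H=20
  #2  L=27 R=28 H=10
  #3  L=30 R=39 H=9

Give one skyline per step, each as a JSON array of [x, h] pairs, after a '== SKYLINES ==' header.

== SKYLINES ==
[[18,20],[29,0]]
[[18,20],[29,0]]
[[18,20],[29,0],[30,9],[39,0]]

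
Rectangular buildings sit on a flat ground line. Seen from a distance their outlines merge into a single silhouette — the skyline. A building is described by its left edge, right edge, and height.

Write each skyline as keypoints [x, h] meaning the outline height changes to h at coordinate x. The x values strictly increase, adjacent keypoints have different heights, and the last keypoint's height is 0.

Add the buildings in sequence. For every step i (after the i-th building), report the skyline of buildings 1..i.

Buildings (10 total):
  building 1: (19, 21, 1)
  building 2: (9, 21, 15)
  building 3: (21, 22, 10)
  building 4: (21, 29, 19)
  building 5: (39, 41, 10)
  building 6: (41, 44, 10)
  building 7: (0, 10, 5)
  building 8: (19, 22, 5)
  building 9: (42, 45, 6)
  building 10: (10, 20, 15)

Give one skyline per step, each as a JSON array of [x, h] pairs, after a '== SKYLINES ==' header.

== SKYLINES ==
[[19,1],[21,0]]
[[9,15],[21,0]]
[[9,15],[21,10],[22,0]]
[[9,15],[21,19],[29,0]]
[[9,15],[21,19],[29,0],[39,10],[41,0]]
[[9,15],[21,19],[29,0],[39,10],[44,0]]
[[0,5],[9,15],[21,19],[29,0],[39,10],[44,0]]
[[0,5],[9,15],[21,19],[29,0],[39,10],[44,0]]
[[0,5],[9,15],[21,19],[29,0],[39,10],[44,6],[45,0]]
[[0,5],[9,15],[21,19],[29,0],[39,10],[44,6],[45,0]]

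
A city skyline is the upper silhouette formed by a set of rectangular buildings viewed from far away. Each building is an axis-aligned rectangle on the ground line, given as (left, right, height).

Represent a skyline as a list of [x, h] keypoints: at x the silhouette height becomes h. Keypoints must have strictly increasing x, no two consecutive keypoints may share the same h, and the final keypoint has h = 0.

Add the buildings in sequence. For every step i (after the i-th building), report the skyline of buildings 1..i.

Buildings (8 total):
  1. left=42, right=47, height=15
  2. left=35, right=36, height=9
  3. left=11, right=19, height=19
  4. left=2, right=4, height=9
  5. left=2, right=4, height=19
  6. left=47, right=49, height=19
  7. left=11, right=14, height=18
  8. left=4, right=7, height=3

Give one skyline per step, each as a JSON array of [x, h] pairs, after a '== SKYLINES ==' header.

== SKYLINES ==
[[42,15],[47,0]]
[[35,9],[36,0],[42,15],[47,0]]
[[11,19],[19,0],[35,9],[36,0],[42,15],[47,0]]
[[2,9],[4,0],[11,19],[19,0],[35,9],[36,0],[42,15],[47,0]]
[[2,19],[4,0],[11,19],[19,0],[35,9],[36,0],[42,15],[47,0]]
[[2,19],[4,0],[11,19],[19,0],[35,9],[36,0],[42,15],[47,19],[49,0]]
[[2,19],[4,0],[11,19],[19,0],[35,9],[36,0],[42,15],[47,19],[49,0]]
[[2,19],[4,3],[7,0],[11,19],[19,0],[35,9],[36,0],[42,15],[47,19],[49,0]]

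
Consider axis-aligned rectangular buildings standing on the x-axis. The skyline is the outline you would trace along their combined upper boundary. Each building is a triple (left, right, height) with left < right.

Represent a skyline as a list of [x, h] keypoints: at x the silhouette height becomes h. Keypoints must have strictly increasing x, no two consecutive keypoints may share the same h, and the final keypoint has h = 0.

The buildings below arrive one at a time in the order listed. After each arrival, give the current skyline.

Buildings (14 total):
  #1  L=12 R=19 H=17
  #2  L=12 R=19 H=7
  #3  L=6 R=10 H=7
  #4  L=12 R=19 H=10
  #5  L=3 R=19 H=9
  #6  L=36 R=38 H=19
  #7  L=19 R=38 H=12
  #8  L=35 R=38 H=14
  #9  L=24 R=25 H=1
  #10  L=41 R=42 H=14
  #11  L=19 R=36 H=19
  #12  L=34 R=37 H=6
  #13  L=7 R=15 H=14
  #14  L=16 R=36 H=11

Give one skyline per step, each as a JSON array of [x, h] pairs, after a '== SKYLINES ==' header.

== SKYLINES ==
[[12,17],[19,0]]
[[12,17],[19,0]]
[[6,7],[10,0],[12,17],[19,0]]
[[6,7],[10,0],[12,17],[19,0]]
[[3,9],[12,17],[19,0]]
[[3,9],[12,17],[19,0],[36,19],[38,0]]
[[3,9],[12,17],[19,12],[36,19],[38,0]]
[[3,9],[12,17],[19,12],[35,14],[36,19],[38,0]]
[[3,9],[12,17],[19,12],[35,14],[36,19],[38,0]]
[[3,9],[12,17],[19,12],[35,14],[36,19],[38,0],[41,14],[42,0]]
[[3,9],[12,17],[19,19],[38,0],[41,14],[42,0]]
[[3,9],[12,17],[19,19],[38,0],[41,14],[42,0]]
[[3,9],[7,14],[12,17],[19,19],[38,0],[41,14],[42,0]]
[[3,9],[7,14],[12,17],[19,19],[38,0],[41,14],[42,0]]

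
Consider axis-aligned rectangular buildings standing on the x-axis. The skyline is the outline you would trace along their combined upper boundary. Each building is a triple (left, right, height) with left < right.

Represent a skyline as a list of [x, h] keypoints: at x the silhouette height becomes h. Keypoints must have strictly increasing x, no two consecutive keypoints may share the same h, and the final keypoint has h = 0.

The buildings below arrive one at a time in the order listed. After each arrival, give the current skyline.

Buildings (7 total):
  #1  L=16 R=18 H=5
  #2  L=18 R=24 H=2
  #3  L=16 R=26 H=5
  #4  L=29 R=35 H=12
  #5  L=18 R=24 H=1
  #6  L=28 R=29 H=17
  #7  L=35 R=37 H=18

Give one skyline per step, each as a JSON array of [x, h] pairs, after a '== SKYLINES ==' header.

== SKYLINES ==
[[16,5],[18,0]]
[[16,5],[18,2],[24,0]]
[[16,5],[26,0]]
[[16,5],[26,0],[29,12],[35,0]]
[[16,5],[26,0],[29,12],[35,0]]
[[16,5],[26,0],[28,17],[29,12],[35,0]]
[[16,5],[26,0],[28,17],[29,12],[35,18],[37,0]]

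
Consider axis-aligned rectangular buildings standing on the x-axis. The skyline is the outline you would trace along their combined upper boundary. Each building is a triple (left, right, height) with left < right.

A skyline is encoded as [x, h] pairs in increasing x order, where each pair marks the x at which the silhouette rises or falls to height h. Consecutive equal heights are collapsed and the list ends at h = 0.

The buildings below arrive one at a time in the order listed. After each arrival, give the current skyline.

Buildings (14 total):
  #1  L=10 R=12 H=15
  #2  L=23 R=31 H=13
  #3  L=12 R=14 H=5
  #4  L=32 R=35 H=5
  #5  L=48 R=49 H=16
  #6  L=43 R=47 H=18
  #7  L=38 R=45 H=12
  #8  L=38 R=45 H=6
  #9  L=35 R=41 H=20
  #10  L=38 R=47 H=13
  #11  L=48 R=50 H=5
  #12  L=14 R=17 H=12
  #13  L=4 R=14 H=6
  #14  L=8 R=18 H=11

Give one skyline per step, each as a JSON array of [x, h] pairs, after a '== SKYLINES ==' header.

== SKYLINES ==
[[10,15],[12,0]]
[[10,15],[12,0],[23,13],[31,0]]
[[10,15],[12,5],[14,0],[23,13],[31,0]]
[[10,15],[12,5],[14,0],[23,13],[31,0],[32,5],[35,0]]
[[10,15],[12,5],[14,0],[23,13],[31,0],[32,5],[35,0],[48,16],[49,0]]
[[10,15],[12,5],[14,0],[23,13],[31,0],[32,5],[35,0],[43,18],[47,0],[48,16],[49,0]]
[[10,15],[12,5],[14,0],[23,13],[31,0],[32,5],[35,0],[38,12],[43,18],[47,0],[48,16],[49,0]]
[[10,15],[12,5],[14,0],[23,13],[31,0],[32,5],[35,0],[38,12],[43,18],[47,0],[48,16],[49,0]]
[[10,15],[12,5],[14,0],[23,13],[31,0],[32,5],[35,20],[41,12],[43,18],[47,0],[48,16],[49,0]]
[[10,15],[12,5],[14,0],[23,13],[31,0],[32,5],[35,20],[41,13],[43,18],[47,0],[48,16],[49,0]]
[[10,15],[12,5],[14,0],[23,13],[31,0],[32,5],[35,20],[41,13],[43,18],[47,0],[48,16],[49,5],[50,0]]
[[10,15],[12,5],[14,12],[17,0],[23,13],[31,0],[32,5],[35,20],[41,13],[43,18],[47,0],[48,16],[49,5],[50,0]]
[[4,6],[10,15],[12,6],[14,12],[17,0],[23,13],[31,0],[32,5],[35,20],[41,13],[43,18],[47,0],[48,16],[49,5],[50,0]]
[[4,6],[8,11],[10,15],[12,11],[14,12],[17,11],[18,0],[23,13],[31,0],[32,5],[35,20],[41,13],[43,18],[47,0],[48,16],[49,5],[50,0]]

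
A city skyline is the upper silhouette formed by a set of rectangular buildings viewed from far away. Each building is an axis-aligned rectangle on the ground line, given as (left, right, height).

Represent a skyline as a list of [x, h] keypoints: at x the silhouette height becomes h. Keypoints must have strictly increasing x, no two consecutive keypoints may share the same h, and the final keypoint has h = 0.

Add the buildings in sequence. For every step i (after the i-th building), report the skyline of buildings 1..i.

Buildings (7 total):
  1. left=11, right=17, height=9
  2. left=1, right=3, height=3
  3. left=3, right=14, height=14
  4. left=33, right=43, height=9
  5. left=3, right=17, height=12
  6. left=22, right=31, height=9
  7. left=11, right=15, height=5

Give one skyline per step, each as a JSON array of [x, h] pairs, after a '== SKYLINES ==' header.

== SKYLINES ==
[[11,9],[17,0]]
[[1,3],[3,0],[11,9],[17,0]]
[[1,3],[3,14],[14,9],[17,0]]
[[1,3],[3,14],[14,9],[17,0],[33,9],[43,0]]
[[1,3],[3,14],[14,12],[17,0],[33,9],[43,0]]
[[1,3],[3,14],[14,12],[17,0],[22,9],[31,0],[33,9],[43,0]]
[[1,3],[3,14],[14,12],[17,0],[22,9],[31,0],[33,9],[43,0]]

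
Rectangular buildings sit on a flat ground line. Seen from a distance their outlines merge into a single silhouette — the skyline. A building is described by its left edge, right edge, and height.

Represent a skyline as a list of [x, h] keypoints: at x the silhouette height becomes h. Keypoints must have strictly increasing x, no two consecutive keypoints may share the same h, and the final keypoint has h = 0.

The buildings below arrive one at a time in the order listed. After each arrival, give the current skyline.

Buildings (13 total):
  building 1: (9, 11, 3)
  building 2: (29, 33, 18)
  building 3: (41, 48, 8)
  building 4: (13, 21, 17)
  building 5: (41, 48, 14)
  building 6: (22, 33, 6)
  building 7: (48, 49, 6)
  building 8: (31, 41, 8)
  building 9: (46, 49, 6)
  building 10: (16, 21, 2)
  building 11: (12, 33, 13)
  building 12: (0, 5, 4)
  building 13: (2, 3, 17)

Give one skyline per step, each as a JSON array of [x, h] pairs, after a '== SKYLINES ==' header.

== SKYLINES ==
[[9,3],[11,0]]
[[9,3],[11,0],[29,18],[33,0]]
[[9,3],[11,0],[29,18],[33,0],[41,8],[48,0]]
[[9,3],[11,0],[13,17],[21,0],[29,18],[33,0],[41,8],[48,0]]
[[9,3],[11,0],[13,17],[21,0],[29,18],[33,0],[41,14],[48,0]]
[[9,3],[11,0],[13,17],[21,0],[22,6],[29,18],[33,0],[41,14],[48,0]]
[[9,3],[11,0],[13,17],[21,0],[22,6],[29,18],[33,0],[41,14],[48,6],[49,0]]
[[9,3],[11,0],[13,17],[21,0],[22,6],[29,18],[33,8],[41,14],[48,6],[49,0]]
[[9,3],[11,0],[13,17],[21,0],[22,6],[29,18],[33,8],[41,14],[48,6],[49,0]]
[[9,3],[11,0],[13,17],[21,0],[22,6],[29,18],[33,8],[41,14],[48,6],[49,0]]
[[9,3],[11,0],[12,13],[13,17],[21,13],[29,18],[33,8],[41,14],[48,6],[49,0]]
[[0,4],[5,0],[9,3],[11,0],[12,13],[13,17],[21,13],[29,18],[33,8],[41,14],[48,6],[49,0]]
[[0,4],[2,17],[3,4],[5,0],[9,3],[11,0],[12,13],[13,17],[21,13],[29,18],[33,8],[41,14],[48,6],[49,0]]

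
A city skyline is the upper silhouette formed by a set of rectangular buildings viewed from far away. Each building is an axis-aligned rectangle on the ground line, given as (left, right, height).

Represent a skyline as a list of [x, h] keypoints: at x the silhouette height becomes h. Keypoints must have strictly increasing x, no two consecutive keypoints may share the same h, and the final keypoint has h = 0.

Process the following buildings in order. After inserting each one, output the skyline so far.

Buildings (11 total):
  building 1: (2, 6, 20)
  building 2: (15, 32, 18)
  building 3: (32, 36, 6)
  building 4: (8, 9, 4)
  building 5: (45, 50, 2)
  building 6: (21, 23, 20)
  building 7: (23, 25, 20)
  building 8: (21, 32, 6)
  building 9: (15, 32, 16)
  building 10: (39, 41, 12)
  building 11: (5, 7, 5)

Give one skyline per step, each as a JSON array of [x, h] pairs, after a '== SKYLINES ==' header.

== SKYLINES ==
[[2,20],[6,0]]
[[2,20],[6,0],[15,18],[32,0]]
[[2,20],[6,0],[15,18],[32,6],[36,0]]
[[2,20],[6,0],[8,4],[9,0],[15,18],[32,6],[36,0]]
[[2,20],[6,0],[8,4],[9,0],[15,18],[32,6],[36,0],[45,2],[50,0]]
[[2,20],[6,0],[8,4],[9,0],[15,18],[21,20],[23,18],[32,6],[36,0],[45,2],[50,0]]
[[2,20],[6,0],[8,4],[9,0],[15,18],[21,20],[25,18],[32,6],[36,0],[45,2],[50,0]]
[[2,20],[6,0],[8,4],[9,0],[15,18],[21,20],[25,18],[32,6],[36,0],[45,2],[50,0]]
[[2,20],[6,0],[8,4],[9,0],[15,18],[21,20],[25,18],[32,6],[36,0],[45,2],[50,0]]
[[2,20],[6,0],[8,4],[9,0],[15,18],[21,20],[25,18],[32,6],[36,0],[39,12],[41,0],[45,2],[50,0]]
[[2,20],[6,5],[7,0],[8,4],[9,0],[15,18],[21,20],[25,18],[32,6],[36,0],[39,12],[41,0],[45,2],[50,0]]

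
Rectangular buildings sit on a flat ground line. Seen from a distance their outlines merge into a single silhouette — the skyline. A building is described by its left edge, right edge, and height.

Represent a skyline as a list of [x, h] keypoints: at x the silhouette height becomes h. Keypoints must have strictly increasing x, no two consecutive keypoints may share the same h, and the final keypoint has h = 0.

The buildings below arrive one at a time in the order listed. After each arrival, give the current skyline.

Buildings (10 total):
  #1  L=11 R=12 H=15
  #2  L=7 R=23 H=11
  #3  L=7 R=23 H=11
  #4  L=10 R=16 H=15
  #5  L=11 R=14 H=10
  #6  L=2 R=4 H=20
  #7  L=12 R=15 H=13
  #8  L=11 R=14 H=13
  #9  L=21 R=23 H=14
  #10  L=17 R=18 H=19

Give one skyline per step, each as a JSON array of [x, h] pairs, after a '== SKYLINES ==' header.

== SKYLINES ==
[[11,15],[12,0]]
[[7,11],[11,15],[12,11],[23,0]]
[[7,11],[11,15],[12,11],[23,0]]
[[7,11],[10,15],[16,11],[23,0]]
[[7,11],[10,15],[16,11],[23,0]]
[[2,20],[4,0],[7,11],[10,15],[16,11],[23,0]]
[[2,20],[4,0],[7,11],[10,15],[16,11],[23,0]]
[[2,20],[4,0],[7,11],[10,15],[16,11],[23,0]]
[[2,20],[4,0],[7,11],[10,15],[16,11],[21,14],[23,0]]
[[2,20],[4,0],[7,11],[10,15],[16,11],[17,19],[18,11],[21,14],[23,0]]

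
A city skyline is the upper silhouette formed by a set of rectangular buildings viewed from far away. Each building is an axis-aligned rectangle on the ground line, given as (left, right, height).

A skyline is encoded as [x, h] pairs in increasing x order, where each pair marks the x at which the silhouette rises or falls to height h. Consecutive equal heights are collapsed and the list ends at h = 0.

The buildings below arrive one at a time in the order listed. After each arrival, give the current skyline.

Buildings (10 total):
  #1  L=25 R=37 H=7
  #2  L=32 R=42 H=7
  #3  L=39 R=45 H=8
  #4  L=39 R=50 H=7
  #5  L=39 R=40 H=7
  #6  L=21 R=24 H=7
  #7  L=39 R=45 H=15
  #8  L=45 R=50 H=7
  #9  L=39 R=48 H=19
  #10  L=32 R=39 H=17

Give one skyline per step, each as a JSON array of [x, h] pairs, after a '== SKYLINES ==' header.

== SKYLINES ==
[[25,7],[37,0]]
[[25,7],[42,0]]
[[25,7],[39,8],[45,0]]
[[25,7],[39,8],[45,7],[50,0]]
[[25,7],[39,8],[45,7],[50,0]]
[[21,7],[24,0],[25,7],[39,8],[45,7],[50,0]]
[[21,7],[24,0],[25,7],[39,15],[45,7],[50,0]]
[[21,7],[24,0],[25,7],[39,15],[45,7],[50,0]]
[[21,7],[24,0],[25,7],[39,19],[48,7],[50,0]]
[[21,7],[24,0],[25,7],[32,17],[39,19],[48,7],[50,0]]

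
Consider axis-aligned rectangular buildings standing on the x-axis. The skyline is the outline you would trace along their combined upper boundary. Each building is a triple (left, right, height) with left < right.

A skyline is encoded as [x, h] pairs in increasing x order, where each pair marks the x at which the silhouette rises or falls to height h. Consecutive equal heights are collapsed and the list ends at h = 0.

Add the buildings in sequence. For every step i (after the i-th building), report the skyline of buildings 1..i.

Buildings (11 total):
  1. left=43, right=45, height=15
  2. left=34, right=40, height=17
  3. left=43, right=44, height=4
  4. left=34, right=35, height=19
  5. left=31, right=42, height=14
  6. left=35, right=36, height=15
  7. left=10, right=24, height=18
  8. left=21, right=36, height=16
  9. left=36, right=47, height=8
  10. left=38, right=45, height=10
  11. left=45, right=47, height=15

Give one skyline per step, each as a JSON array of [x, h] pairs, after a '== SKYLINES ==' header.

== SKYLINES ==
[[43,15],[45,0]]
[[34,17],[40,0],[43,15],[45,0]]
[[34,17],[40,0],[43,15],[45,0]]
[[34,19],[35,17],[40,0],[43,15],[45,0]]
[[31,14],[34,19],[35,17],[40,14],[42,0],[43,15],[45,0]]
[[31,14],[34,19],[35,17],[40,14],[42,0],[43,15],[45,0]]
[[10,18],[24,0],[31,14],[34,19],[35,17],[40,14],[42,0],[43,15],[45,0]]
[[10,18],[24,16],[34,19],[35,17],[40,14],[42,0],[43,15],[45,0]]
[[10,18],[24,16],[34,19],[35,17],[40,14],[42,8],[43,15],[45,8],[47,0]]
[[10,18],[24,16],[34,19],[35,17],[40,14],[42,10],[43,15],[45,8],[47,0]]
[[10,18],[24,16],[34,19],[35,17],[40,14],[42,10],[43,15],[47,0]]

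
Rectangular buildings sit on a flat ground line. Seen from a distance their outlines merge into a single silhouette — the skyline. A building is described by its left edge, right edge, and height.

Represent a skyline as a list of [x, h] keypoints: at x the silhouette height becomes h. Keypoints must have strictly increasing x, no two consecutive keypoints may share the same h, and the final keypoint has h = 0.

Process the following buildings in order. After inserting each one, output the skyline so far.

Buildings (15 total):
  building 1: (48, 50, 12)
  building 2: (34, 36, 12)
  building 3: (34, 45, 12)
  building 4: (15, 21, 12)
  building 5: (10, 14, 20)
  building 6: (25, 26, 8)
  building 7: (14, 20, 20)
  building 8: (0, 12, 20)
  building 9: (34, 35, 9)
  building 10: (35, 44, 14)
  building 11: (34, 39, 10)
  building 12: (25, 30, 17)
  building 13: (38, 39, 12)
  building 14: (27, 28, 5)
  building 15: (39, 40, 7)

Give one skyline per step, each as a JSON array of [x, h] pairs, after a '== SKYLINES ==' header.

== SKYLINES ==
[[48,12],[50,0]]
[[34,12],[36,0],[48,12],[50,0]]
[[34,12],[45,0],[48,12],[50,0]]
[[15,12],[21,0],[34,12],[45,0],[48,12],[50,0]]
[[10,20],[14,0],[15,12],[21,0],[34,12],[45,0],[48,12],[50,0]]
[[10,20],[14,0],[15,12],[21,0],[25,8],[26,0],[34,12],[45,0],[48,12],[50,0]]
[[10,20],[20,12],[21,0],[25,8],[26,0],[34,12],[45,0],[48,12],[50,0]]
[[0,20],[20,12],[21,0],[25,8],[26,0],[34,12],[45,0],[48,12],[50,0]]
[[0,20],[20,12],[21,0],[25,8],[26,0],[34,12],[45,0],[48,12],[50,0]]
[[0,20],[20,12],[21,0],[25,8],[26,0],[34,12],[35,14],[44,12],[45,0],[48,12],[50,0]]
[[0,20],[20,12],[21,0],[25,8],[26,0],[34,12],[35,14],[44,12],[45,0],[48,12],[50,0]]
[[0,20],[20,12],[21,0],[25,17],[30,0],[34,12],[35,14],[44,12],[45,0],[48,12],[50,0]]
[[0,20],[20,12],[21,0],[25,17],[30,0],[34,12],[35,14],[44,12],[45,0],[48,12],[50,0]]
[[0,20],[20,12],[21,0],[25,17],[30,0],[34,12],[35,14],[44,12],[45,0],[48,12],[50,0]]
[[0,20],[20,12],[21,0],[25,17],[30,0],[34,12],[35,14],[44,12],[45,0],[48,12],[50,0]]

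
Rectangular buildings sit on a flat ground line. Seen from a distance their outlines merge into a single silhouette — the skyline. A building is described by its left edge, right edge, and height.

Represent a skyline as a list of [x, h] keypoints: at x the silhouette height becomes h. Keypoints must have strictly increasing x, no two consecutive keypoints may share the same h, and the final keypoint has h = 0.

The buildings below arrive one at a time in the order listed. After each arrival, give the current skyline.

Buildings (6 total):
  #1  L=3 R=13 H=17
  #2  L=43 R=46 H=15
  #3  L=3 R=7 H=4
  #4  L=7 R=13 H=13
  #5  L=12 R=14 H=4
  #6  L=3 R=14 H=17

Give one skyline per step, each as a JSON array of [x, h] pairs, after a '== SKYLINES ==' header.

== SKYLINES ==
[[3,17],[13,0]]
[[3,17],[13,0],[43,15],[46,0]]
[[3,17],[13,0],[43,15],[46,0]]
[[3,17],[13,0],[43,15],[46,0]]
[[3,17],[13,4],[14,0],[43,15],[46,0]]
[[3,17],[14,0],[43,15],[46,0]]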